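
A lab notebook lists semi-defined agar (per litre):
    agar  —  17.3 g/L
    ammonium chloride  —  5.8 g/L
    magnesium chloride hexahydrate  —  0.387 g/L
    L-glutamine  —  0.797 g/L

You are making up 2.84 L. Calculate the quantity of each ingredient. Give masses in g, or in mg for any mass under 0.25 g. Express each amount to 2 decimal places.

Working volume: 2.84 L.
agar: 17.3 g/L × 2.84 L = 49.13 g
ammonium chloride: 5.8 g/L × 2.84 L = 16.47 g
magnesium chloride hexahydrate: 0.387 g/L × 2.84 L = 1.10 g
L-glutamine: 0.797 g/L × 2.84 L = 2.26 g

agar 49.13 g; ammonium chloride 16.47 g; magnesium chloride hexahydrate 1.10 g; L-glutamine 2.26 g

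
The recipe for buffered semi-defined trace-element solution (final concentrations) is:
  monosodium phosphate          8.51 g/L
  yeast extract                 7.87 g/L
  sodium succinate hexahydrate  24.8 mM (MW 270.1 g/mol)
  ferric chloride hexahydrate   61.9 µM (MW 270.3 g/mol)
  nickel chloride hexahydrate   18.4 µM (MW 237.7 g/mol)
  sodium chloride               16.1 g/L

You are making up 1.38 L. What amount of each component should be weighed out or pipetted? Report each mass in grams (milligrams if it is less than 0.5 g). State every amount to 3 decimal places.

Scale factor relative to 1 L: 1.38.
monosodium phosphate: 8.51 g/L × 1.38 L = 11.744 g
yeast extract: 7.87 g/L × 1.38 L = 10.861 g
sodium succinate hexahydrate: 24.8 mmol/L × 270.1 g/mol × 1.38 L ÷ 1000 = 9.244 g
ferric chloride hexahydrate: 61.9 µmol/L × 270.3 g/mol × 1.38 L ÷ 1000 = 23.090 mg
nickel chloride hexahydrate: 18.4 µmol/L × 237.7 g/mol × 1.38 L ÷ 1000 = 6.036 mg
sodium chloride: 16.1 g/L × 1.38 L = 22.218 g

monosodium phosphate 11.744 g; yeast extract 10.861 g; sodium succinate hexahydrate 9.244 g; ferric chloride hexahydrate 23.090 mg; nickel chloride hexahydrate 6.036 mg; sodium chloride 22.218 g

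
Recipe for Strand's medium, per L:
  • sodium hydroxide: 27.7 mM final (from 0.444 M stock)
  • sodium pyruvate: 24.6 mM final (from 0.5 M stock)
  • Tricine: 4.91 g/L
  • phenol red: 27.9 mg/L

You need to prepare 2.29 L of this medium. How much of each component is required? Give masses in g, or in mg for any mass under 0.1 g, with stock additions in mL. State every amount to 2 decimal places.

Working volume: 2.29 L.
sodium hydroxide: dilute stock: 27.7 mM × 2290 mL ÷ 444 mM = 142.87 mL
sodium pyruvate: V = C2·V2/C1 = 24.6 mM × 2290 mL ÷ 500 mM = 112.67 mL
Tricine: 4.91 g/L × 2.29 L = 11.24 g
phenol red: 27.9 mg/L × 2.29 L = 63.89 mg

sodium hydroxide 142.87 mL; sodium pyruvate 112.67 mL; Tricine 11.24 g; phenol red 63.89 mg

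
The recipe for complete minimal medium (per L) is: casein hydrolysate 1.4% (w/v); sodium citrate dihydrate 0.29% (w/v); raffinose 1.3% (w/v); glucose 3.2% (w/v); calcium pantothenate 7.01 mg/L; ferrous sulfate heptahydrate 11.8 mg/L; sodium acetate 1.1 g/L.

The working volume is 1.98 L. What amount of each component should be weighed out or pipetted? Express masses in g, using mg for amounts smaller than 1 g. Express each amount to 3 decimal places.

casein hydrolysate 27.720 g; sodium citrate dihydrate 5.742 g; raffinose 25.740 g; glucose 63.360 g; calcium pantothenate 13.880 mg; ferrous sulfate heptahydrate 23.364 mg; sodium acetate 2.178 g

Scale factor relative to 1 L: 1.98.
casein hydrolysate: 1.4% w/v = 14 g/L → 14 × 1.98 L = 27.720 g
sodium citrate dihydrate: 0.29% w/v = 2.9 g/L → 2.9 × 1.98 L = 5.742 g
raffinose: 1.3 g per 100 mL × 1980 mL ÷ 100 = 25.740 g
glucose: 3.2 g per 100 mL × 1980 mL ÷ 100 = 63.360 g
calcium pantothenate: 7.01 mg/L × 1.98 L = 13.880 mg
ferrous sulfate heptahydrate: 11.8 mg/L × 1.98 L = 23.364 mg
sodium acetate: 1.1 g/L × 1.98 L = 2.178 g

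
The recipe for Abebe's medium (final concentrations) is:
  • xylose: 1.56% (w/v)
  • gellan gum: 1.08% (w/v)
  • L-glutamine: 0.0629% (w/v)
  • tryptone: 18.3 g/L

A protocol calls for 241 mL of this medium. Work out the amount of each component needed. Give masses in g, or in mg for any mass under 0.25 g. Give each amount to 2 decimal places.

Working volume: 241 mL = 0.241 L.
xylose: 1.56% w/v = 15.6 g/L → 15.6 × 0.241 L = 3.76 g
gellan gum: 1.08 g per 100 mL × 241 mL ÷ 100 = 2.60 g
L-glutamine: 0.0629% w/v = 0.629 g/L → 0.629 × 0.241 L = 0.151589 g = 151.59 mg
tryptone: 18.3 g/L × 0.241 L = 4.41 g

xylose 3.76 g; gellan gum 2.60 g; L-glutamine 151.59 mg; tryptone 4.41 g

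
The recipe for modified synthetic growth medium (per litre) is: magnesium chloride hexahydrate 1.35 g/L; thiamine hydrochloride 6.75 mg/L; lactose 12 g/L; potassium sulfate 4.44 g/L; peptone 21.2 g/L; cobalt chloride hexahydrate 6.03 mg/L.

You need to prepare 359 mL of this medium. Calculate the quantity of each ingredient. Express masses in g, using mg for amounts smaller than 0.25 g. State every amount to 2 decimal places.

Target volume = 359 mL = 0.359 L.
magnesium chloride hexahydrate: 1.35 g/L × 0.359 L = 0.48 g
thiamine hydrochloride: 6.75 mg/L × 0.359 L = 2.42 mg
lactose: 12 g/L × 0.359 L = 4.31 g
potassium sulfate: 4.44 g/L × 0.359 L = 1.59 g
peptone: 21.2 g/L × 0.359 L = 7.61 g
cobalt chloride hexahydrate: 6.03 mg/L × 0.359 L = 2.16 mg

magnesium chloride hexahydrate 0.48 g; thiamine hydrochloride 2.42 mg; lactose 4.31 g; potassium sulfate 1.59 g; peptone 7.61 g; cobalt chloride hexahydrate 2.16 mg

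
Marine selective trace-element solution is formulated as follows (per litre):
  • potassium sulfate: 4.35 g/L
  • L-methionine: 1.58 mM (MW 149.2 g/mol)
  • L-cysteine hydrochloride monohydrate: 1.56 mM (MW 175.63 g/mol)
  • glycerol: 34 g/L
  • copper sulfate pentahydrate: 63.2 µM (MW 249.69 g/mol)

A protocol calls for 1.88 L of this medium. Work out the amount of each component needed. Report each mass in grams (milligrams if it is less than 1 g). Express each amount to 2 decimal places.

potassium sulfate 8.18 g; L-methionine 443.18 mg; L-cysteine hydrochloride monohydrate 515.09 mg; glycerol 63.92 g; copper sulfate pentahydrate 29.67 mg

Scale factor relative to 1 L: 1.88.
potassium sulfate: 4.35 g/L × 1.88 L = 8.18 g
L-methionine: 1.58 mmol/L × 149.2 mg/mmol × 1.88 L = 443.18 mg
L-cysteine hydrochloride monohydrate: 1.56 mmol/L × 175.63 mg/mmol × 1.88 L = 515.09 mg
glycerol: 34 g/L × 1.88 L = 63.92 g
copper sulfate pentahydrate: 63.2 µmol/L × 249.69 g/mol × 1.88 L ÷ 1000 = 29.67 mg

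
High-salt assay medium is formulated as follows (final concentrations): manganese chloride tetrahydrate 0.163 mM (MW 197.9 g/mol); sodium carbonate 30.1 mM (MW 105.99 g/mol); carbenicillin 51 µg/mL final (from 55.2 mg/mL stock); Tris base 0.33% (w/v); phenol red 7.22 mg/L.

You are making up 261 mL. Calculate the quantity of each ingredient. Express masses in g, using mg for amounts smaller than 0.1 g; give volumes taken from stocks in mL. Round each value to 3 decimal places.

Scale factor relative to 1 L: 0.261.
manganese chloride tetrahydrate: 0.163 mmol/L × 197.9 mg/mmol × 0.261 L = 8.419 mg
sodium carbonate: 30.1 mmol/L × 105.99 g/mol × 0.261 L ÷ 1000 = 0.833 g
carbenicillin: V = C2·V2/C1 = 51 µg/mL × 261 mL ÷ 55200 µg/mL = 0.241 mL
Tris base: 0.33 g per 100 mL × 261 mL ÷ 100 = 0.861 g
phenol red: 7.22 mg/L × 0.261 L = 1.884 mg

manganese chloride tetrahydrate 8.419 mg; sodium carbonate 0.833 g; carbenicillin 0.241 mL; Tris base 0.861 g; phenol red 1.884 mg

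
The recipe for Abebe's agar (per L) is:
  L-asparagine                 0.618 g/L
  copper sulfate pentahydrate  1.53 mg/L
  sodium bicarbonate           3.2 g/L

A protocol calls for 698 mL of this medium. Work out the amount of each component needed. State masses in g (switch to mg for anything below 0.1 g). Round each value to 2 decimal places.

L-asparagine 0.43 g; copper sulfate pentahydrate 1.07 mg; sodium bicarbonate 2.23 g

Target volume = 698 mL = 0.698 L.
L-asparagine: 0.618 g/L × 0.698 L = 0.43 g
copper sulfate pentahydrate: 1.53 mg/L × 0.698 L = 1.07 mg
sodium bicarbonate: 3.2 g/L × 0.698 L = 2.23 g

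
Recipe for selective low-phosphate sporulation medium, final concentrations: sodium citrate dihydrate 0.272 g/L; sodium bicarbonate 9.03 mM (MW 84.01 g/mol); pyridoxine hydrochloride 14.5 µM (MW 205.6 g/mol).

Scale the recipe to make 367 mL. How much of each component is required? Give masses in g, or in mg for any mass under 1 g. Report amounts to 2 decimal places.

sodium citrate dihydrate 99.82 mg; sodium bicarbonate 278.41 mg; pyridoxine hydrochloride 1.09 mg

Scale factor relative to 1 L: 0.367.
sodium citrate dihydrate: 0.272 g/L × 0.367 L = 0.099824 g = 99.82 mg
sodium bicarbonate: 9.03 mmol/L × 84.01 mg/mmol × 0.367 L = 278.41 mg
pyridoxine hydrochloride: 14.5 µmol/L × 205.6 g/mol × 0.367 L ÷ 1000 = 1.09 mg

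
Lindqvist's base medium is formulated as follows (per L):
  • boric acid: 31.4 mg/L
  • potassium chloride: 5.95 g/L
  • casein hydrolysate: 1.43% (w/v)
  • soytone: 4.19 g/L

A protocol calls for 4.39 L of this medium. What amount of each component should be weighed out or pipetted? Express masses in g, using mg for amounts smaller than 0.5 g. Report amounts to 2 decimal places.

Working volume: 4.39 L.
boric acid: 31.4 mg/L × 4.39 L = 137.85 mg
potassium chloride: 5.95 g/L × 4.39 L = 26.12 g
casein hydrolysate: 1.43% w/v = 14.3 g/L → 14.3 × 4.39 L = 62.78 g
soytone: 4.19 g/L × 4.39 L = 18.39 g

boric acid 137.85 mg; potassium chloride 26.12 g; casein hydrolysate 62.78 g; soytone 18.39 g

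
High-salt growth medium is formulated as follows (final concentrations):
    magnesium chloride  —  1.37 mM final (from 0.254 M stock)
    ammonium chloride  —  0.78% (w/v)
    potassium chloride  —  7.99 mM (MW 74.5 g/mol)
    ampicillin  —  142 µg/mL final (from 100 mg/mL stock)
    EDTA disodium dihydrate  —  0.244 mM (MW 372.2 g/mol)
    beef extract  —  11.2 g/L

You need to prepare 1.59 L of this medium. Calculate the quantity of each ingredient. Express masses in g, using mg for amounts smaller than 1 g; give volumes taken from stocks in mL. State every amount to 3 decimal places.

magnesium chloride 8.576 mL; ammonium chloride 12.402 g; potassium chloride 946.455 mg; ampicillin 2.258 mL; EDTA disodium dihydrate 144.399 mg; beef extract 17.808 g

Working volume: 1.59 L.
magnesium chloride: V = C2·V2/C1 = 1.37 mM × 1590 mL ÷ 254 mM = 8.576 mL
ammonium chloride: 0.78% w/v = 7.8 g/L → 7.8 × 1.59 L = 12.402 g
potassium chloride: 7.99 mmol/L × 74.5 mg/mmol × 1.59 L = 946.455 mg
ampicillin: dilute stock: 142 µg/mL × 1590 mL ÷ 100000 µg/mL = 2.258 mL
EDTA disodium dihydrate: 0.244 mmol/L × 372.2 mg/mmol × 1.59 L = 144.399 mg
beef extract: 11.2 g/L × 1.59 L = 17.808 g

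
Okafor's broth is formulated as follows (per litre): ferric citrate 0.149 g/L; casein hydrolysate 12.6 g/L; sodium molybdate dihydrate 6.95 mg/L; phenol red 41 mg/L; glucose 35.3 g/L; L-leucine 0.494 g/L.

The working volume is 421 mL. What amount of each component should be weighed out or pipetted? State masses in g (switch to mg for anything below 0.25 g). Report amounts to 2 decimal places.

ferric citrate 62.73 mg; casein hydrolysate 5.30 g; sodium molybdate dihydrate 2.93 mg; phenol red 17.26 mg; glucose 14.86 g; L-leucine 207.97 mg

Scale factor relative to 1 L: 0.421.
ferric citrate: 0.149 g/L × 0.421 L = 0.062729 g = 62.73 mg
casein hydrolysate: 12.6 g/L × 0.421 L = 5.30 g
sodium molybdate dihydrate: 6.95 mg/L × 0.421 L = 2.93 mg
phenol red: 41 mg/L × 0.421 L = 17.26 mg
glucose: 35.3 g/L × 0.421 L = 14.86 g
L-leucine: 0.494 g/L × 0.421 L = 0.207974 g = 207.97 mg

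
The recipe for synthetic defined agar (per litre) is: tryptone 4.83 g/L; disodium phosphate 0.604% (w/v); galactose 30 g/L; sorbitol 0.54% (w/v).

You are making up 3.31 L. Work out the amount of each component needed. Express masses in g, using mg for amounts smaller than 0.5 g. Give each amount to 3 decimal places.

tryptone 15.987 g; disodium phosphate 19.992 g; galactose 99.300 g; sorbitol 17.874 g

Scale factor relative to 1 L: 3.31.
tryptone: 4.83 g/L × 3.31 L = 15.987 g
disodium phosphate: 0.604 g per 100 mL × 3310 mL ÷ 100 = 19.992 g
galactose: 30 g/L × 3.31 L = 99.300 g
sorbitol: 0.54 g per 100 mL × 3310 mL ÷ 100 = 17.874 g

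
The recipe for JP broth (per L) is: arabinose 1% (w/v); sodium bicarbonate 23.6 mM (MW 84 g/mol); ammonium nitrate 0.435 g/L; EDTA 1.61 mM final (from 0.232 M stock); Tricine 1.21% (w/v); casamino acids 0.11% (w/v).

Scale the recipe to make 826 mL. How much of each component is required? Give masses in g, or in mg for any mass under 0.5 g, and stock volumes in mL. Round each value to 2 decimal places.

arabinose 8.26 g; sodium bicarbonate 1.64 g; ammonium nitrate 359.31 mg; EDTA 5.73 mL; Tricine 9.99 g; casamino acids 0.91 g

Target volume = 826 mL = 0.826 L.
arabinose: 1 g per 100 mL × 826 mL ÷ 100 = 8.26 g
sodium bicarbonate: 23.6 mmol/L × 84 g/mol × 0.826 L ÷ 1000 = 1.64 g
ammonium nitrate: 0.435 g/L × 0.826 L = 0.35931 g = 359.31 mg
EDTA: dilute stock: 1.61 mM × 826 mL ÷ 232 mM = 5.73 mL
Tricine: 1.21% w/v = 12.1 g/L → 12.1 × 0.826 L = 9.99 g
casamino acids: 0.11 g per 100 mL × 826 mL ÷ 100 = 0.91 g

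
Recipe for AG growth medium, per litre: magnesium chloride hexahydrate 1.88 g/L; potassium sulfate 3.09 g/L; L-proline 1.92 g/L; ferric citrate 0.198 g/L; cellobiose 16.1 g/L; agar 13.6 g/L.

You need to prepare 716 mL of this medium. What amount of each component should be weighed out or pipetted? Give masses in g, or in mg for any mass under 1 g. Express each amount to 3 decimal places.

Scale factor relative to 1 L: 0.716.
magnesium chloride hexahydrate: 1.88 g/L × 0.716 L = 1.346 g
potassium sulfate: 3.09 g/L × 0.716 L = 2.212 g
L-proline: 1.92 g/L × 0.716 L = 1.375 g
ferric citrate: 0.198 g/L × 0.716 L = 0.141768 g = 141.768 mg
cellobiose: 16.1 g/L × 0.716 L = 11.528 g
agar: 13.6 g/L × 0.716 L = 9.738 g

magnesium chloride hexahydrate 1.346 g; potassium sulfate 2.212 g; L-proline 1.375 g; ferric citrate 141.768 mg; cellobiose 11.528 g; agar 9.738 g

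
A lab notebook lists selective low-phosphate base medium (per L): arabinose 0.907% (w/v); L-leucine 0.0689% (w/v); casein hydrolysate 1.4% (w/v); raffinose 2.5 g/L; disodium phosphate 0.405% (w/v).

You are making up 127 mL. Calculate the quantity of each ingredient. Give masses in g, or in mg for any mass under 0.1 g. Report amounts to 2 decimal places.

arabinose 1.15 g; L-leucine 87.50 mg; casein hydrolysate 1.78 g; raffinose 0.32 g; disodium phosphate 0.51 g

Working volume: 127 mL = 0.127 L.
arabinose: 0.907 g per 100 mL × 127 mL ÷ 100 = 1.15 g
L-leucine: 0.0689 g per 100 mL × 127 mL ÷ 100 = 0.087503 g = 87.50 mg
casein hydrolysate: 1.4 g per 100 mL × 127 mL ÷ 100 = 1.78 g
raffinose: 2.5 g/L × 0.127 L = 0.32 g
disodium phosphate: 0.405 g per 100 mL × 127 mL ÷ 100 = 0.51 g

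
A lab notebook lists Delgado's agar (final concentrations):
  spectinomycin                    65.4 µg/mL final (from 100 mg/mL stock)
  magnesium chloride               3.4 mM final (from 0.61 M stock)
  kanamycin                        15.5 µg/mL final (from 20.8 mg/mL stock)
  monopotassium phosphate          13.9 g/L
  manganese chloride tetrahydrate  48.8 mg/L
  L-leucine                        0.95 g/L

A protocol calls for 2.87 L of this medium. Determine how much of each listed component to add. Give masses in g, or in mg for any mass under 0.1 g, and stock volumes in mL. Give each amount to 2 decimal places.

spectinomycin 1.88 mL; magnesium chloride 16.00 mL; kanamycin 2.14 mL; monopotassium phosphate 39.89 g; manganese chloride tetrahydrate 0.14 g; L-leucine 2.73 g

Scale factor relative to 1 L: 2.87.
spectinomycin: dilute stock: 65.4 µg/mL × 2870 mL ÷ 100000 µg/mL = 1.88 mL
magnesium chloride: dilute stock: 3.4 mM × 2870 mL ÷ 610 mM = 16.00 mL
kanamycin: V = C2·V2/C1 = 15.5 µg/mL × 2870 mL ÷ 20800 µg/mL = 2.14 mL
monopotassium phosphate: 13.9 g/L × 2.87 L = 39.89 g
manganese chloride tetrahydrate: 48.8 mg/L × 2.87 L = 140.056 mg = 0.14 g
L-leucine: 0.95 g/L × 2.87 L = 2.73 g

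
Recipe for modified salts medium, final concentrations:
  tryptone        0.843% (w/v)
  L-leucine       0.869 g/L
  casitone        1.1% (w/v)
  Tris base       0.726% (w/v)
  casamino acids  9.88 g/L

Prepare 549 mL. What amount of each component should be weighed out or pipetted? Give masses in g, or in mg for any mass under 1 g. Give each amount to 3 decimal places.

Target volume = 549 mL = 0.549 L.
tryptone: 0.843 g per 100 mL × 549 mL ÷ 100 = 4.628 g
L-leucine: 0.869 g/L × 0.549 L = 0.477081 g = 477.081 mg
casitone: 1.1% w/v = 11 g/L → 11 × 0.549 L = 6.039 g
Tris base: 0.726% w/v = 7.26 g/L → 7.26 × 0.549 L = 3.986 g
casamino acids: 9.88 g/L × 0.549 L = 5.424 g

tryptone 4.628 g; L-leucine 477.081 mg; casitone 6.039 g; Tris base 3.986 g; casamino acids 5.424 g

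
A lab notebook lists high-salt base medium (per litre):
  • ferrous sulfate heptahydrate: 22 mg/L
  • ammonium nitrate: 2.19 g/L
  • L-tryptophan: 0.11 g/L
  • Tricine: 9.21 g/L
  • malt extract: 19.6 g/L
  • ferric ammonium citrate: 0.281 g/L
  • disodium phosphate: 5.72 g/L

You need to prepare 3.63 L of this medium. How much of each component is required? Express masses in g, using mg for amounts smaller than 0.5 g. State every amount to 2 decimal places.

ferrous sulfate heptahydrate 79.86 mg; ammonium nitrate 7.95 g; L-tryptophan 399.30 mg; Tricine 33.43 g; malt extract 71.15 g; ferric ammonium citrate 1.02 g; disodium phosphate 20.76 g

Scale factor relative to 1 L: 3.63.
ferrous sulfate heptahydrate: 22 mg/L × 3.63 L = 79.86 mg
ammonium nitrate: 2.19 g/L × 3.63 L = 7.95 g
L-tryptophan: 0.11 g/L × 3.63 L = 0.3993 g = 399.30 mg
Tricine: 9.21 g/L × 3.63 L = 33.43 g
malt extract: 19.6 g/L × 3.63 L = 71.15 g
ferric ammonium citrate: 0.281 g/L × 3.63 L = 1.02 g
disodium phosphate: 5.72 g/L × 3.63 L = 20.76 g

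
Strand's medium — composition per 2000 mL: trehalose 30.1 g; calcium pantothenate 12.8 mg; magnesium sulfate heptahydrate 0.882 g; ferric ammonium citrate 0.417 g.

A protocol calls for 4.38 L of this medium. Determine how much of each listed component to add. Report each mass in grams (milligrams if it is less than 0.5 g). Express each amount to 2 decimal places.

Scale factor = 4380 mL / 2000 mL = 2.19.
trehalose: 30.1 g × (4380 mL / 2000 mL) = 65.92 g
calcium pantothenate: 12.8 mg × (4380 mL / 2000 mL) = 28.03 mg
magnesium sulfate heptahydrate: 0.882 g × (4380 mL / 2000 mL) = 1.93 g
ferric ammonium citrate: 0.417 g × (4380 mL / 2000 mL) = 0.91 g

trehalose 65.92 g; calcium pantothenate 28.03 mg; magnesium sulfate heptahydrate 1.93 g; ferric ammonium citrate 0.91 g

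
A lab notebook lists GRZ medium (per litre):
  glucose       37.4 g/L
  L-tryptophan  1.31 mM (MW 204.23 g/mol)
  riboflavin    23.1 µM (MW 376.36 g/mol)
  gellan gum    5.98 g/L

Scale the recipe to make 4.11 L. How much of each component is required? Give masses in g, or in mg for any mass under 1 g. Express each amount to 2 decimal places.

Working volume: 4.11 L.
glucose: 37.4 g/L × 4.11 L = 153.71 g
L-tryptophan: 1.31 mmol/L × 204.23 g/mol × 4.11 L ÷ 1000 = 1.10 g
riboflavin: 23.1 µmol/L × 376.36 g/mol × 4.11 L ÷ 1000 = 35.73 mg
gellan gum: 5.98 g/L × 4.11 L = 24.58 g

glucose 153.71 g; L-tryptophan 1.10 g; riboflavin 35.73 mg; gellan gum 24.58 g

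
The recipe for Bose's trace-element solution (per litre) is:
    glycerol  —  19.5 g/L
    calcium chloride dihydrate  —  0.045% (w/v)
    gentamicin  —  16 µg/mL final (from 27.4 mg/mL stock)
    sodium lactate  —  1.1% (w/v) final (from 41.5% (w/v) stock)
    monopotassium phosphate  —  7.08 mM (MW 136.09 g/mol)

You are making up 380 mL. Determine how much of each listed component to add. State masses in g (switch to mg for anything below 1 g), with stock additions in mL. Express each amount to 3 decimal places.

Working volume: 380 mL = 0.38 L.
glycerol: 19.5 g/L × 0.38 L = 7.410 g
calcium chloride dihydrate: 0.045 g per 100 mL × 380 mL ÷ 100 = 0.171 g = 171.000 mg
gentamicin: V = C2·V2/C1 = 16 µg/mL × 380 mL ÷ 27400 µg/mL = 0.222 mL
sodium lactate: dilute stock: 1.1% ÷ 41.5% × 380 mL = 10.072 mL
monopotassium phosphate: 7.08 mmol/L × 136.09 mg/mmol × 0.38 L = 366.137 mg

glycerol 7.410 g; calcium chloride dihydrate 171.000 mg; gentamicin 0.222 mL; sodium lactate 10.072 mL; monopotassium phosphate 366.137 mg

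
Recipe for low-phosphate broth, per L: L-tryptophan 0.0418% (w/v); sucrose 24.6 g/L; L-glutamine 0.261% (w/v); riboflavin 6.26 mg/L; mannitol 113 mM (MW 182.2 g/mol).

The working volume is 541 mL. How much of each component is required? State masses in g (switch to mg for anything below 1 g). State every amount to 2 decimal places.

L-tryptophan 226.14 mg; sucrose 13.31 g; L-glutamine 1.41 g; riboflavin 3.39 mg; mannitol 11.14 g

Working volume: 541 mL = 0.541 L.
L-tryptophan: 0.0418 g per 100 mL × 541 mL ÷ 100 = 0.226138 g = 226.14 mg
sucrose: 24.6 g/L × 0.541 L = 13.31 g
L-glutamine: 0.261 g per 100 mL × 541 mL ÷ 100 = 1.41 g
riboflavin: 6.26 mg/L × 0.541 L = 3.39 mg
mannitol: 113 mmol/L × 182.2 g/mol × 0.541 L ÷ 1000 = 11.14 g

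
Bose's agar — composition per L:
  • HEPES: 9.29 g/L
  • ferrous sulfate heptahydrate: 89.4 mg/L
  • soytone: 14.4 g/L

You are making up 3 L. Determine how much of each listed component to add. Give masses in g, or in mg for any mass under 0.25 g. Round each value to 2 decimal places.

HEPES 27.87 g; ferrous sulfate heptahydrate 0.27 g; soytone 43.20 g

Scale factor relative to 1 L: 3.
HEPES: 9.29 g/L × 3 L = 27.87 g
ferrous sulfate heptahydrate: 89.4 mg/L × 3 L = 268.2 mg = 0.27 g
soytone: 14.4 g/L × 3 L = 43.20 g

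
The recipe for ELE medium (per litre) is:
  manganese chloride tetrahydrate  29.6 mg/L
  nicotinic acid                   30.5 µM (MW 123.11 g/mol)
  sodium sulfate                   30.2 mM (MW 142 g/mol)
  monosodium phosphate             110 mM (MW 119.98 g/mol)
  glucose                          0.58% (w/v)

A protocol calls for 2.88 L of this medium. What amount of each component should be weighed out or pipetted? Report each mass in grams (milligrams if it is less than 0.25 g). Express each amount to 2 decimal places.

manganese chloride tetrahydrate 85.25 mg; nicotinic acid 10.81 mg; sodium sulfate 12.35 g; monosodium phosphate 38.01 g; glucose 16.70 g

Working volume: 2.88 L.
manganese chloride tetrahydrate: 29.6 mg/L × 2.88 L = 85.25 mg
nicotinic acid: 30.5 µmol/L × 123.11 g/mol × 2.88 L ÷ 1000 = 10.81 mg
sodium sulfate: 30.2 mmol/L × 142 g/mol × 2.88 L ÷ 1000 = 12.35 g
monosodium phosphate: 110 mmol/L × 119.98 g/mol × 2.88 L ÷ 1000 = 38.01 g
glucose: 0.58% w/v = 5.8 g/L → 5.8 × 2.88 L = 16.70 g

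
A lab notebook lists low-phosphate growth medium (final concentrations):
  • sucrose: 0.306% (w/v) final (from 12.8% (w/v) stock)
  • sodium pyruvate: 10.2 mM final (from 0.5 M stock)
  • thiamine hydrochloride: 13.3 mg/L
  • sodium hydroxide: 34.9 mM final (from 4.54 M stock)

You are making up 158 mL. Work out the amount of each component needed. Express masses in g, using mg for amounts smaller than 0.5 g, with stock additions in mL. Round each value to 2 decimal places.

Scale factor relative to 1 L: 0.158.
sucrose: V = C2·V2/C1 = 0.306% ÷ 12.8% × 158 mL = 3.78 mL
sodium pyruvate: V = C2·V2/C1 = 10.2 mM × 158 mL ÷ 500 mM = 3.22 mL
thiamine hydrochloride: 13.3 mg/L × 0.158 L = 2.10 mg
sodium hydroxide: C1V1 = C2V2 → 34.9 mM × 158 mL ÷ 4540 mM = 1.21 mL

sucrose 3.78 mL; sodium pyruvate 3.22 mL; thiamine hydrochloride 2.10 mg; sodium hydroxide 1.21 mL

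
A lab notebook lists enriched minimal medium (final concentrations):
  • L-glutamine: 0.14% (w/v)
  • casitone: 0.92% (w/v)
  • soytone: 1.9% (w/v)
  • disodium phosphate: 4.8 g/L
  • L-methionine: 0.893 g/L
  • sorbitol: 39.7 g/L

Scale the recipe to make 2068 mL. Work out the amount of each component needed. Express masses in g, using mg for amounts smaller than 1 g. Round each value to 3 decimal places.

L-glutamine 2.895 g; casitone 19.026 g; soytone 39.292 g; disodium phosphate 9.926 g; L-methionine 1.847 g; sorbitol 82.100 g

Target volume = 2068 mL = 2.068 L.
L-glutamine: 0.14% w/v = 1.4 g/L → 1.4 × 2.068 L = 2.895 g
casitone: 0.92 g per 100 mL × 2068 mL ÷ 100 = 19.026 g
soytone: 1.9% w/v = 19 g/L → 19 × 2.068 L = 39.292 g
disodium phosphate: 4.8 g/L × 2.068 L = 9.926 g
L-methionine: 0.893 g/L × 2.068 L = 1.847 g
sorbitol: 39.7 g/L × 2.068 L = 82.100 g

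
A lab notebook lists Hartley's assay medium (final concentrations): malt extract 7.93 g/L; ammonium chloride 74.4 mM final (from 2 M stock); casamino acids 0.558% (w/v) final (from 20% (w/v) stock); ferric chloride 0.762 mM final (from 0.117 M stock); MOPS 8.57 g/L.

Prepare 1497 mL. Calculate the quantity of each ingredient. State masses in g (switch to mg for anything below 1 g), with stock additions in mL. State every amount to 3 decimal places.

Scale factor relative to 1 L: 1.497.
malt extract: 7.93 g/L × 1.497 L = 11.871 g
ammonium chloride: dilute stock: 74.4 mM × 1497 mL ÷ 2000 mM = 55.688 mL
casamino acids: dilute stock: 0.558% ÷ 20% × 1497 mL = 41.766 mL
ferric chloride: V = C2·V2/C1 = 0.762 mM × 1497 mL ÷ 117 mM = 9.750 mL
MOPS: 8.57 g/L × 1.497 L = 12.829 g

malt extract 11.871 g; ammonium chloride 55.688 mL; casamino acids 41.766 mL; ferric chloride 9.750 mL; MOPS 12.829 g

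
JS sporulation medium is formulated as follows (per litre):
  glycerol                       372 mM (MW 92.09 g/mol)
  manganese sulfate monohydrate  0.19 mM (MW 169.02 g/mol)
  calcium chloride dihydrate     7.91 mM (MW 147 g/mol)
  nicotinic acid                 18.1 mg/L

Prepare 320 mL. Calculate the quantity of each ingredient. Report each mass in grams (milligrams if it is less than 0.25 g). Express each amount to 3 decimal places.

Working volume: 320 mL = 0.32 L.
glycerol: 372 mmol/L × 92.09 g/mol × 0.32 L ÷ 1000 = 10.962 g
manganese sulfate monohydrate: 0.19 mmol/L × 169.02 mg/mmol × 0.32 L = 10.276 mg
calcium chloride dihydrate: 7.91 mmol/L × 147 g/mol × 0.32 L ÷ 1000 = 0.372 g
nicotinic acid: 18.1 mg/L × 0.32 L = 5.792 mg

glycerol 10.962 g; manganese sulfate monohydrate 10.276 mg; calcium chloride dihydrate 0.372 g; nicotinic acid 5.792 mg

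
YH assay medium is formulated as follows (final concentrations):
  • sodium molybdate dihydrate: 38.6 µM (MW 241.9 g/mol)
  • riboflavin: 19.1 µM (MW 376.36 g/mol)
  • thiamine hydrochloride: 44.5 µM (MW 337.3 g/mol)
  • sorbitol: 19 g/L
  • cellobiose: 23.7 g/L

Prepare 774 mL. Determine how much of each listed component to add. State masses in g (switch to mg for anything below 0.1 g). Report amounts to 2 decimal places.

sodium molybdate dihydrate 7.23 mg; riboflavin 5.56 mg; thiamine hydrochloride 11.62 mg; sorbitol 14.71 g; cellobiose 18.34 g

Target volume = 774 mL = 0.774 L.
sodium molybdate dihydrate: 38.6 µmol/L × 241.9 g/mol × 0.774 L ÷ 1000 = 7.23 mg
riboflavin: 19.1 µmol/L × 376.36 g/mol × 0.774 L ÷ 1000 = 5.56 mg
thiamine hydrochloride: 44.5 µmol/L × 337.3 g/mol × 0.774 L ÷ 1000 = 11.62 mg
sorbitol: 19 g/L × 0.774 L = 14.71 g
cellobiose: 23.7 g/L × 0.774 L = 18.34 g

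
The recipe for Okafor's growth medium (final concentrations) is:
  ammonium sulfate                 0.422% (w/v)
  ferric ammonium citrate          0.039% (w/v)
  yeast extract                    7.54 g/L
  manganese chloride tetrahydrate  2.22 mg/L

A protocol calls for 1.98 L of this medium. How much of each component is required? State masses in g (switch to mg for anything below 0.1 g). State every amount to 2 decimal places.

ammonium sulfate 8.36 g; ferric ammonium citrate 0.77 g; yeast extract 14.93 g; manganese chloride tetrahydrate 4.40 mg

Scale factor relative to 1 L: 1.98.
ammonium sulfate: 0.422% w/v = 4.22 g/L → 4.22 × 1.98 L = 8.36 g
ferric ammonium citrate: 0.039 g per 100 mL × 1980 mL ÷ 100 = 0.77 g
yeast extract: 7.54 g/L × 1.98 L = 14.93 g
manganese chloride tetrahydrate: 2.22 mg/L × 1.98 L = 4.40 mg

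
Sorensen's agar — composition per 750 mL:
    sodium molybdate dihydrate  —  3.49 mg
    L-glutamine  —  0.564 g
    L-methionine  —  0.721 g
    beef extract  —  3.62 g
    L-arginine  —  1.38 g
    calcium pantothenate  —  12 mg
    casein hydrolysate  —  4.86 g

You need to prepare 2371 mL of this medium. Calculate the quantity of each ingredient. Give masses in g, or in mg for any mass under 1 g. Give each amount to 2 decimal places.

sodium molybdate dihydrate 11.03 mg; L-glutamine 1.78 g; L-methionine 2.28 g; beef extract 11.44 g; L-arginine 4.36 g; calcium pantothenate 37.94 mg; casein hydrolysate 15.36 g

Ratio of target to recipe volume: 2371 / 750 = 3.16133.
sodium molybdate dihydrate: 3.49 mg × (2371 mL / 750 mL) = 11.03 mg
L-glutamine: 0.564 g × (2371 mL / 750 mL) = 1.78 g
L-methionine: 0.721 g × (2371 mL / 750 mL) = 2.28 g
beef extract: 3.62 g × (2371 mL / 750 mL) = 11.44 g
L-arginine: 1.38 g × (2371 mL / 750 mL) = 4.36 g
calcium pantothenate: 12 mg × (2371 mL / 750 mL) = 37.94 mg
casein hydrolysate: 4.86 g × (2371 mL / 750 mL) = 15.36 g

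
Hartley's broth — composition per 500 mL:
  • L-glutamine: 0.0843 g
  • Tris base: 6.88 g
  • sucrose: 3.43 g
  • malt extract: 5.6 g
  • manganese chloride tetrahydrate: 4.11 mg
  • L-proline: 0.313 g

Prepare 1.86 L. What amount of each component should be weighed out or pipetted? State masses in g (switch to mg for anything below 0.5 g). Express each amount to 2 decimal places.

L-glutamine 313.60 mg; Tris base 25.59 g; sucrose 12.76 g; malt extract 20.83 g; manganese chloride tetrahydrate 15.29 mg; L-proline 1.16 g

Ratio of target to recipe volume: 1860 / 500 = 3.72.
L-glutamine: 0.0843 g × (1860 mL / 500 mL) = 0.313596 g = 313.60 mg
Tris base: 6.88 g × (1860 mL / 500 mL) = 25.59 g
sucrose: 3.43 g × (1860 mL / 500 mL) = 12.76 g
malt extract: 5.6 g × (1860 mL / 500 mL) = 20.83 g
manganese chloride tetrahydrate: 4.11 mg × (1860 mL / 500 mL) = 15.29 mg
L-proline: 0.313 g × (1860 mL / 500 mL) = 1.16 g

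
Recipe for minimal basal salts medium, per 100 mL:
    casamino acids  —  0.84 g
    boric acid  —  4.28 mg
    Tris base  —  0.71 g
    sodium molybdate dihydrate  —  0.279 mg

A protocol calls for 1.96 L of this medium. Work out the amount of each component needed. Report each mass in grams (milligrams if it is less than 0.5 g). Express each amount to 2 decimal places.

casamino acids 16.46 g; boric acid 83.89 mg; Tris base 13.92 g; sodium molybdate dihydrate 5.47 mg

Scale factor = 1960 mL / 100 mL = 19.6.
casamino acids: 0.84 g × (1960 mL / 100 mL) = 16.46 g
boric acid: 4.28 mg × (1960 mL / 100 mL) = 83.89 mg
Tris base: 0.71 g × (1960 mL / 100 mL) = 13.92 g
sodium molybdate dihydrate: 0.279 mg × (1960 mL / 100 mL) = 5.47 mg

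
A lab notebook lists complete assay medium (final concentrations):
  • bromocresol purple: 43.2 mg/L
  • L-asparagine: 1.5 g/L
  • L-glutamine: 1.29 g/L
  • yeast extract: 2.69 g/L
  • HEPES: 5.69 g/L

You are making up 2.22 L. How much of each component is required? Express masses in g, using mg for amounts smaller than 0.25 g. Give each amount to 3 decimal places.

bromocresol purple 95.904 mg; L-asparagine 3.330 g; L-glutamine 2.864 g; yeast extract 5.972 g; HEPES 12.632 g

Scale factor relative to 1 L: 2.22.
bromocresol purple: 43.2 mg/L × 2.22 L = 95.904 mg
L-asparagine: 1.5 g/L × 2.22 L = 3.330 g
L-glutamine: 1.29 g/L × 2.22 L = 2.864 g
yeast extract: 2.69 g/L × 2.22 L = 5.972 g
HEPES: 5.69 g/L × 2.22 L = 12.632 g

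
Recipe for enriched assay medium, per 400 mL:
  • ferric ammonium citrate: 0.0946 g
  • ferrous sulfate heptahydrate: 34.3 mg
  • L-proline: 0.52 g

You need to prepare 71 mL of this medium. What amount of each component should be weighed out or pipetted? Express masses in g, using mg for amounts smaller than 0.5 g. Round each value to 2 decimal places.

ferric ammonium citrate 16.79 mg; ferrous sulfate heptahydrate 6.09 mg; L-proline 92.30 mg

Scale factor = 71 mL / 400 mL = 0.1775.
ferric ammonium citrate: 0.0946 g × (71 mL / 400 mL) = 0.0167915 g = 16.79 mg
ferrous sulfate heptahydrate: 34.3 mg × (71 mL / 400 mL) = 6.09 mg
L-proline: 0.52 g × (71 mL / 400 mL) = 0.0923 g = 92.30 mg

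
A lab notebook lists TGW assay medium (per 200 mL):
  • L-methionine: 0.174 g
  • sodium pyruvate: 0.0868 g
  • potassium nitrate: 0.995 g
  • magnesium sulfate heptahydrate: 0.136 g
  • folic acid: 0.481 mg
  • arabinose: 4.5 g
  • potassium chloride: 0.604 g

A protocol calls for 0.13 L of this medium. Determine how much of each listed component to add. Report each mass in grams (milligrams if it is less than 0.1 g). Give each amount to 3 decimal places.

L-methionine 0.113 g; sodium pyruvate 56.420 mg; potassium nitrate 0.647 g; magnesium sulfate heptahydrate 88.400 mg; folic acid 0.313 mg; arabinose 2.925 g; potassium chloride 0.393 g

Ratio of target to recipe volume: 130 / 200 = 0.65.
L-methionine: 0.174 g × (130 mL / 200 mL) = 0.113 g
sodium pyruvate: 0.0868 g × (130 mL / 200 mL) = 0.05642 g = 56.420 mg
potassium nitrate: 0.995 g × (130 mL / 200 mL) = 0.647 g
magnesium sulfate heptahydrate: 0.136 g × (130 mL / 200 mL) = 0.0884 g = 88.400 mg
folic acid: 0.481 mg × (130 mL / 200 mL) = 0.313 mg
arabinose: 4.5 g × (130 mL / 200 mL) = 2.925 g
potassium chloride: 0.604 g × (130 mL / 200 mL) = 0.393 g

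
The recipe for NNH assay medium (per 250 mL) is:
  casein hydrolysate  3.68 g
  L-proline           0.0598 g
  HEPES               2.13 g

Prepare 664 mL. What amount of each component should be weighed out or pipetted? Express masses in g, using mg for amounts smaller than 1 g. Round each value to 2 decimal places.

casein hydrolysate 9.77 g; L-proline 158.83 mg; HEPES 5.66 g

Ratio of target to recipe volume: 664 / 250 = 2.656.
casein hydrolysate: 3.68 g × (664 mL / 250 mL) = 9.77 g
L-proline: 0.0598 g × (664 mL / 250 mL) = 0.158829 g = 158.83 mg
HEPES: 2.13 g × (664 mL / 250 mL) = 5.66 g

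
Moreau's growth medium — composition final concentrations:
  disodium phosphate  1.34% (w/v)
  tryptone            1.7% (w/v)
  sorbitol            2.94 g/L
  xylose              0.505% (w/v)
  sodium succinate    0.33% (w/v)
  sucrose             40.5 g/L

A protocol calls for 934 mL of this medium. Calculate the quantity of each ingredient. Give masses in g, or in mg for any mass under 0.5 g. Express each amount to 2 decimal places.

Working volume: 934 mL = 0.934 L.
disodium phosphate: 1.34 g per 100 mL × 934 mL ÷ 100 = 12.52 g
tryptone: 1.7 g per 100 mL × 934 mL ÷ 100 = 15.88 g
sorbitol: 2.94 g/L × 0.934 L = 2.75 g
xylose: 0.505 g per 100 mL × 934 mL ÷ 100 = 4.72 g
sodium succinate: 0.33 g per 100 mL × 934 mL ÷ 100 = 3.08 g
sucrose: 40.5 g/L × 0.934 L = 37.83 g

disodium phosphate 12.52 g; tryptone 15.88 g; sorbitol 2.75 g; xylose 4.72 g; sodium succinate 3.08 g; sucrose 37.83 g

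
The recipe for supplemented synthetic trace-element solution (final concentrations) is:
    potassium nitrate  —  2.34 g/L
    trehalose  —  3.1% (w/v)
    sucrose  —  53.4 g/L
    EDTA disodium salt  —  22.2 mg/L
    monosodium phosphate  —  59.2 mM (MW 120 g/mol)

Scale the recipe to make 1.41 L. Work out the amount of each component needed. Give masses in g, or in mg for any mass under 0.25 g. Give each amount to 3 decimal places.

potassium nitrate 3.299 g; trehalose 43.710 g; sucrose 75.294 g; EDTA disodium salt 31.302 mg; monosodium phosphate 10.017 g

Working volume: 1.41 L.
potassium nitrate: 2.34 g/L × 1.41 L = 3.299 g
trehalose: 3.1 g per 100 mL × 1410 mL ÷ 100 = 43.710 g
sucrose: 53.4 g/L × 1.41 L = 75.294 g
EDTA disodium salt: 22.2 mg/L × 1.41 L = 31.302 mg
monosodium phosphate: 59.2 mmol/L × 120 g/mol × 1.41 L ÷ 1000 = 10.017 g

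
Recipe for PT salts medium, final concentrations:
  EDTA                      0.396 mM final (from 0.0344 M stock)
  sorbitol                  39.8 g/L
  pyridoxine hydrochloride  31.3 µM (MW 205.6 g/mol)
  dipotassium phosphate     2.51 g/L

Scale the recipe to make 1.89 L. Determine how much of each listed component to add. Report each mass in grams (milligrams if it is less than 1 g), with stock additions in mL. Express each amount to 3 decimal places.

Scale factor relative to 1 L: 1.89.
EDTA: C1V1 = C2V2 → 0.396 mM × 1890 mL ÷ 34.4 mM = 21.757 mL
sorbitol: 39.8 g/L × 1.89 L = 75.222 g
pyridoxine hydrochloride: 31.3 µmol/L × 205.6 g/mol × 1.89 L ÷ 1000 = 12.163 mg
dipotassium phosphate: 2.51 g/L × 1.89 L = 4.744 g

EDTA 21.757 mL; sorbitol 75.222 g; pyridoxine hydrochloride 12.163 mg; dipotassium phosphate 4.744 g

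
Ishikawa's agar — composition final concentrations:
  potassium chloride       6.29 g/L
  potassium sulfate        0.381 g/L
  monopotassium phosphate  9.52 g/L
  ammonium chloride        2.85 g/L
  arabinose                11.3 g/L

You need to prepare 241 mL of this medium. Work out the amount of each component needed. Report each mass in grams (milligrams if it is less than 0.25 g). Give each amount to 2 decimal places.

potassium chloride 1.52 g; potassium sulfate 91.82 mg; monopotassium phosphate 2.29 g; ammonium chloride 0.69 g; arabinose 2.72 g

Target volume = 241 mL = 0.241 L.
potassium chloride: 6.29 g/L × 0.241 L = 1.52 g
potassium sulfate: 0.381 g/L × 0.241 L = 0.091821 g = 91.82 mg
monopotassium phosphate: 9.52 g/L × 0.241 L = 2.29 g
ammonium chloride: 2.85 g/L × 0.241 L = 0.69 g
arabinose: 11.3 g/L × 0.241 L = 2.72 g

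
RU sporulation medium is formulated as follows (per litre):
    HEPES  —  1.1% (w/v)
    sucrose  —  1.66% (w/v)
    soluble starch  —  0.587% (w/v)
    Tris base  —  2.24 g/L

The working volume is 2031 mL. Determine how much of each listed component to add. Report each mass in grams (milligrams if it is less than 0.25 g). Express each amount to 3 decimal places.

HEPES 22.341 g; sucrose 33.715 g; soluble starch 11.922 g; Tris base 4.549 g

Target volume = 2031 mL = 2.031 L.
HEPES: 1.1 g per 100 mL × 2031 mL ÷ 100 = 22.341 g
sucrose: 1.66 g per 100 mL × 2031 mL ÷ 100 = 33.715 g
soluble starch: 0.587 g per 100 mL × 2031 mL ÷ 100 = 11.922 g
Tris base: 2.24 g/L × 2.031 L = 4.549 g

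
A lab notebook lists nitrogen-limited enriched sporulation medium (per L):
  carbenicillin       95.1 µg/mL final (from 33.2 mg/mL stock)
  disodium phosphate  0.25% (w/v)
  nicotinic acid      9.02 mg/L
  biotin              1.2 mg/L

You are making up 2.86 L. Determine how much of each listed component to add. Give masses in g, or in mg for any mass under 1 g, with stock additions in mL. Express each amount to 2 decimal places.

carbenicillin 8.19 mL; disodium phosphate 7.15 g; nicotinic acid 25.80 mg; biotin 3.43 mg

Working volume: 2.86 L.
carbenicillin: C1V1 = C2V2 → 95.1 µg/mL × 2860 mL ÷ 33200 µg/mL = 8.19 mL
disodium phosphate: 0.25% w/v = 2.5 g/L → 2.5 × 2.86 L = 7.15 g
nicotinic acid: 9.02 mg/L × 2.86 L = 25.80 mg
biotin: 1.2 mg/L × 2.86 L = 3.43 mg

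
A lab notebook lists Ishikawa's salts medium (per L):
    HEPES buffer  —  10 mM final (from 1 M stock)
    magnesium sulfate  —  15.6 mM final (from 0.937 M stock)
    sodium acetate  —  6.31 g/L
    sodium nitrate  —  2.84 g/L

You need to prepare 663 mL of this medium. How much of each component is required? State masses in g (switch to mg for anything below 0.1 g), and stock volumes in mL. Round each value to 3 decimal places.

Scale factor relative to 1 L: 0.663.
HEPES buffer: V = C2·V2/C1 = 10 mM × 663 mL ÷ 1000 mM = 6.630 mL
magnesium sulfate: dilute stock: 15.6 mM × 663 mL ÷ 937 mM = 11.038 mL
sodium acetate: 6.31 g/L × 0.663 L = 4.184 g
sodium nitrate: 2.84 g/L × 0.663 L = 1.883 g

HEPES buffer 6.630 mL; magnesium sulfate 11.038 mL; sodium acetate 4.184 g; sodium nitrate 1.883 g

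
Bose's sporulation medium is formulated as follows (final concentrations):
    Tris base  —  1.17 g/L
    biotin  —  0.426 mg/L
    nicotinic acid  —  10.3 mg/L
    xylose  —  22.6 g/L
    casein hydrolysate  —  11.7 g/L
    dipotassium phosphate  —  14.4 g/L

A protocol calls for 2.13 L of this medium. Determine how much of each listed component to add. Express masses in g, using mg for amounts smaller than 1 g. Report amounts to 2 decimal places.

Tris base 2.49 g; biotin 0.91 mg; nicotinic acid 21.94 mg; xylose 48.14 g; casein hydrolysate 24.92 g; dipotassium phosphate 30.67 g

Working volume: 2.13 L.
Tris base: 1.17 g/L × 2.13 L = 2.49 g
biotin: 0.426 mg/L × 2.13 L = 0.91 mg
nicotinic acid: 10.3 mg/L × 2.13 L = 21.94 mg
xylose: 22.6 g/L × 2.13 L = 48.14 g
casein hydrolysate: 11.7 g/L × 2.13 L = 24.92 g
dipotassium phosphate: 14.4 g/L × 2.13 L = 30.67 g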